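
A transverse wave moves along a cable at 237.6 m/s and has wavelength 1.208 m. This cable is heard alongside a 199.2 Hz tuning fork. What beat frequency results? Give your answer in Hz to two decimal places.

Source frequency f = v/λ = 237.6/1.208 = 196.6887 Hz.
f_beat = |196.6887 − 199.2| = 2.51 Hz.

2.51 Hz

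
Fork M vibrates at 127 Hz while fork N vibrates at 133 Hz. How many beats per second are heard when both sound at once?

6 Hz

The beat frequency equals the magnitude of the frequency difference.
|127 − 133| = 6 Hz.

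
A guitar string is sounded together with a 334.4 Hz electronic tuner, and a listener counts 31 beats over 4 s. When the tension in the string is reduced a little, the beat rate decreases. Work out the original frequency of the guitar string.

Beat frequency = 31/4 = 7.75 Hz.
|f − 334.4| = 7.75, so the guitar string was at either 326.65 Hz or 342.15 Hz.
Lower tension means lower frequency; the adjustment lowers the guitar string's frequency.
The beat rate fell, so the adjustment moved the guitar string toward 334.4 Hz — it must have started above the reference.

342.15 Hz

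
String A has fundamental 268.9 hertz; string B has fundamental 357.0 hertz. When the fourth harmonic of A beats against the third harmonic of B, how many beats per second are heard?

4.6 Hz

Fourth harmonic of the first: 4·268.9 = 1075.6 Hz.
Third harmonic of the second: 3·357.0 = 1071.0 Hz.
f_beat = |1075.6 − 1071.0| = 4.6 Hz.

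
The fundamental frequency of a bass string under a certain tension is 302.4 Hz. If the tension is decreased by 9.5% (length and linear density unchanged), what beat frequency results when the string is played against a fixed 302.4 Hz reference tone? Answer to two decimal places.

For a string, f ∝ √T, so the new frequency is 302.4·√0.905 = 287.6776 Hz.
f_beat = |287.6776 − 302.4| = 14.72 Hz.

14.72 Hz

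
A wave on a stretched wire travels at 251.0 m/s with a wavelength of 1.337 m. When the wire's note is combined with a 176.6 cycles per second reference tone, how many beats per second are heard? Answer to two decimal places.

Source frequency f = v/λ = 251.0/1.337 = 187.7337 Hz.
f_beat = |187.7337 − 176.6| = 11.13 Hz.

11.13 Hz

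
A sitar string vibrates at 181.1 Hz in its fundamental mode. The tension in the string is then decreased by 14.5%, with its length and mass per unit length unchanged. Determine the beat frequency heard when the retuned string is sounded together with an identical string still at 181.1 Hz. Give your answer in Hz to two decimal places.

13.64 Hz

For a string, f ∝ √T, so the new frequency is 181.1·√0.855 = 167.4563 Hz.
f_beat = |167.4563 − 181.1| = 13.64 Hz.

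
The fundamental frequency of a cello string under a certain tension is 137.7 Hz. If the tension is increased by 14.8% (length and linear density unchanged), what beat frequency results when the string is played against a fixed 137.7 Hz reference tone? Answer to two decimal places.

For a string, f ∝ √T, so the new frequency is 137.7·√1.148 = 147.5383 Hz.
f_beat = |147.5383 − 137.7| = 9.84 Hz.

9.84 Hz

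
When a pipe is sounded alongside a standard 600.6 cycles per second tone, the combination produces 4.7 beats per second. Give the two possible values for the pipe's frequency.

|f − 600.6| = 4.7, so f = 600.6 ± 4.7.

595.9 Hz or 605.3 Hz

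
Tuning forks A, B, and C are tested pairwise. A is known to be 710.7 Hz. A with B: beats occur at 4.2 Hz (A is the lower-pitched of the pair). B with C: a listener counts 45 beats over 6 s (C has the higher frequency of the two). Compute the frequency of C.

B is above A, so f_B = 710.7 + 4.2 = 714.9 Hz.
B–C: Beat frequency = 45/6 = 7.5 Hz.
C is above B, so f_C = 714.9 + 7.5 = 722.4 Hz.

722.4 Hz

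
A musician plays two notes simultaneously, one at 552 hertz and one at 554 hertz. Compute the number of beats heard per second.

Beats arise from superposition of two nearby frequencies; the beat rate is |f₁ − f₂|.
|552 − 554| = 2 Hz.

2 Hz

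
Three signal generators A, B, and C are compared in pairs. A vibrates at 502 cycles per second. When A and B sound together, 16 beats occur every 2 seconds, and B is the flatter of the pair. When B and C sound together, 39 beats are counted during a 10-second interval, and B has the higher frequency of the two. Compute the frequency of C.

A–B: Beat frequency = 16/2 = 8 Hz.
B is below A, so f_B = 502 − 8 = 494 Hz.
B–C: Beat frequency = 39/10 = 3.9 Hz.
C is below B, so f_C = 494 − 3.9 = 490.1 Hz.

490.1 Hz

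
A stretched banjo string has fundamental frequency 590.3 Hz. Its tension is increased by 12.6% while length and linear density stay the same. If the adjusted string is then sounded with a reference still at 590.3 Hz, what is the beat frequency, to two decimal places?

36.09 Hz

For a string, f ∝ √T, so the new frequency is 590.3·√1.126 = 626.3859 Hz.
f_beat = |626.3859 − 590.3| = 36.09 Hz.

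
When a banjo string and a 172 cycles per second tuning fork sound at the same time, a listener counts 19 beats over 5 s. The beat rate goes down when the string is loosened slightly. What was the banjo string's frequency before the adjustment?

Beat frequency = 19/5 = 3.8 Hz.
|f − 172| = 3.8, so the banjo string was at either 168.2 Hz or 175.8 Hz.
Reducing tension lowers a string's frequency; the adjustment lowers the banjo string's frequency.
The beat rate fell, so the adjustment moved the banjo string toward 172 Hz — it must have started above the reference.

175.8 Hz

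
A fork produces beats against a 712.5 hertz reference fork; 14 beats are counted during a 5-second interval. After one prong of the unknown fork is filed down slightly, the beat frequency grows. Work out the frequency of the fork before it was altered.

715.3 Hz

Beat frequency = 14/5 = 2.8 Hz.
|f − 712.5| = 2.8, so the fork was at either 709.7 Hz or 715.3 Hz.
Filing a prong removes mass and raises the fork's frequency; the adjustment raises the fork's frequency.
The beat rate rose, so the adjustment moved the fork further from 712.5 Hz — it was already above the reference.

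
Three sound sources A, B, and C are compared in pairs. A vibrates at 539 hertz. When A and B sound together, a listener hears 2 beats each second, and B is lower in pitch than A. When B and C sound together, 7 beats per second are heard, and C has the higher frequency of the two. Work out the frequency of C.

544 Hz

B is below A, so f_B = 539 − 2 = 537 Hz.
C is above B, so f_C = 537 + 7 = 544 Hz.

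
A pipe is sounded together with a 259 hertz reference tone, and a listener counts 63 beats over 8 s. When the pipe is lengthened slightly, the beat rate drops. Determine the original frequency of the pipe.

266.875 Hz

Beat frequency = 63/8 = 7.875 Hz.
|f − 259| = 7.875, so the pipe was at either 251.125 Hz or 266.875 Hz.
A longer pipe has a lower fundamental; the adjustment lowers the pipe's frequency.
The beat rate fell, so the adjustment moved the pipe toward 259 Hz — it must have started above the reference.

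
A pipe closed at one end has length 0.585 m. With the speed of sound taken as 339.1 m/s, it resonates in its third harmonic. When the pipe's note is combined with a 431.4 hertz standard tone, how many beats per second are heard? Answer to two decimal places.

3.34 Hz

Closed pipe (odd harmonics): f_n = n·v/(4L) = 3·339.1/(4·0.585) = 434.7436 Hz.
f_beat = |434.7436 − 431.4| = 3.34 Hz.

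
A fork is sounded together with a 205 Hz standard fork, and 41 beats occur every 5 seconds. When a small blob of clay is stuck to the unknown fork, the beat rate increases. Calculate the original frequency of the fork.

196.8 Hz

Beat frequency = 41/5 = 8.2 Hz.
|f − 205| = 8.2, so the fork was at either 196.8 Hz or 213.2 Hz.
Adding mass to a fork lowers its frequency; the adjustment lowers the fork's frequency.
The beat rate rose, so the adjustment moved the fork further from 205 Hz — it was already below the reference.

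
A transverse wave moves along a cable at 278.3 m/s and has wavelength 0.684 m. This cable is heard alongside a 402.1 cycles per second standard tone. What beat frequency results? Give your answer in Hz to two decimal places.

4.77 Hz

Source frequency f = v/λ = 278.3/0.684 = 406.8713 Hz.
f_beat = |406.8713 − 402.1| = 4.77 Hz.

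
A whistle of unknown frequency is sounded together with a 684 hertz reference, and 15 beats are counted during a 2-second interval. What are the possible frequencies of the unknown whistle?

Beat frequency = 15/2 = 7.5 Hz.
|f − 684| = 7.5, so f = 684 ± 7.5.

676.5 Hz or 691.5 Hz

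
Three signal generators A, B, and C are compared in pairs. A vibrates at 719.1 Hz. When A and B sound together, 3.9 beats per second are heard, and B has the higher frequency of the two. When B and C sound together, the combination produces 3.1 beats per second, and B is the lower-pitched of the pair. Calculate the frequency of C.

B is above A, so f_B = 719.1 + 3.9 = 723 Hz.
C is above B, so f_C = 723 + 3.1 = 726.1 Hz.

726.1 Hz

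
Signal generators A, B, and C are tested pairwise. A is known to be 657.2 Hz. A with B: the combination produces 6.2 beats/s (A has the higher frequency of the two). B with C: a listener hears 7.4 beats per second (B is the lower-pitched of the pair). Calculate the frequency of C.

658.4 Hz

B is below A, so f_B = 657.2 − 6.2 = 651 Hz.
C is above B, so f_C = 651 + 7.4 = 658.4 Hz.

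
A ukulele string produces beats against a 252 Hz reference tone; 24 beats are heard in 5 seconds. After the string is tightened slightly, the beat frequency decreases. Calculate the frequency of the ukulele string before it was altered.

247.2 Hz

Beat frequency = 24/5 = 4.8 Hz.
|f − 252| = 4.8, so the ukulele string was at either 247.2 Hz or 256.8 Hz.
Increasing tension raises a string's frequency; the adjustment raises the ukulele string's frequency.
The beat rate fell, so the adjustment moved the ukulele string toward 252 Hz — it must have started below the reference.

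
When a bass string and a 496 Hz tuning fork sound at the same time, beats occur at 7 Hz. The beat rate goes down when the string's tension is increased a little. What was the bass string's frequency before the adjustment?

|f − 496| = 7, so the bass string was at either 489 Hz or 503 Hz.
Higher tension means higher frequency; the adjustment raises the bass string's frequency.
The beat rate fell, so the adjustment moved the bass string toward 496 Hz — it must have started below the reference.

489 Hz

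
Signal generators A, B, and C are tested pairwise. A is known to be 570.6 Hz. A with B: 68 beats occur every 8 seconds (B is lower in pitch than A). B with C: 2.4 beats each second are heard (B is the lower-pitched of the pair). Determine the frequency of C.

A–B: Beat frequency = 68/8 = 8.5 Hz.
B is below A, so f_B = 570.6 − 8.5 = 562.1 Hz.
C is above B, so f_C = 562.1 + 2.4 = 564.5 Hz.

564.5 Hz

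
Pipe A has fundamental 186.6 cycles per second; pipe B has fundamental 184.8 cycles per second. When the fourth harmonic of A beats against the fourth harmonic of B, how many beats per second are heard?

Fourth harmonic of the first: 4·186.6 = 746.4 Hz.
Fourth harmonic of the second: 4·184.8 = 739.2 Hz.
f_beat = |746.4 − 739.2| = 7.2 Hz.

7.2 Hz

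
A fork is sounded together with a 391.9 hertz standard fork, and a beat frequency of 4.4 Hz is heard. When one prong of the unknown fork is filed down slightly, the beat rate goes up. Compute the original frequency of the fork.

|f − 391.9| = 4.4, so the fork was at either 387.5 Hz or 396.3 Hz.
Filing a prong removes mass and raises the fork's frequency; the adjustment raises the fork's frequency.
The beat rate rose, so the adjustment moved the fork further from 391.9 Hz — it was already above the reference.

396.3 Hz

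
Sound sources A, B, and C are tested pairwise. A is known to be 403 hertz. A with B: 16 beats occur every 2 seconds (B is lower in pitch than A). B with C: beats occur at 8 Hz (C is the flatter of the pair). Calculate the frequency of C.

A–B: Beat frequency = 16/2 = 8 Hz.
B is below A, so f_B = 403 − 8 = 395 Hz.
C is below B, so f_C = 395 − 8 = 387 Hz.

387 Hz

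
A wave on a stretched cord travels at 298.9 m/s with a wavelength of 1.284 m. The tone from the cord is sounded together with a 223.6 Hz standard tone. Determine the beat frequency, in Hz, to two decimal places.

9.19 Hz

Source frequency f = v/λ = 298.9/1.284 = 232.7882 Hz.
f_beat = |232.7882 − 223.6| = 9.19 Hz.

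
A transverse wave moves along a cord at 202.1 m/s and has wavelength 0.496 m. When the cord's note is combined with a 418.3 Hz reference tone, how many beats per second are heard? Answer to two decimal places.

Source frequency f = v/λ = 202.1/0.496 = 407.4597 Hz.
f_beat = |407.4597 − 418.3| = 10.84 Hz.

10.84 Hz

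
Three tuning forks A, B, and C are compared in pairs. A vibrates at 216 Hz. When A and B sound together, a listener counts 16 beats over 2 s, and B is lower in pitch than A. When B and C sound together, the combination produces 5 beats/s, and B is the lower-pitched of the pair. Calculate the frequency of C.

A–B: Beat frequency = 16/2 = 8 Hz.
B is below A, so f_B = 216 − 8 = 208 Hz.
C is above B, so f_C = 208 + 5 = 213 Hz.

213 Hz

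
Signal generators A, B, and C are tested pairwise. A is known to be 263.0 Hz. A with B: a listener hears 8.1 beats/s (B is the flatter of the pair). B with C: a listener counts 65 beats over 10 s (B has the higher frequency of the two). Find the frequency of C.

B is below A, so f_B = 263.0 − 8.1 = 254.9 Hz.
B–C: Beat frequency = 65/10 = 6.5 Hz.
C is below B, so f_C = 254.9 − 6.5 = 248.4 Hz.

248.4 Hz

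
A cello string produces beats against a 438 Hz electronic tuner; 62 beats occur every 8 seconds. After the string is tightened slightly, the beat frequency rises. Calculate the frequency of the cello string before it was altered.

Beat frequency = 62/8 = 7.75 Hz.
|f − 438| = 7.75, so the cello string was at either 430.25 Hz or 445.75 Hz.
Increasing tension raises a string's frequency; the adjustment raises the cello string's frequency.
The beat rate rose, so the adjustment moved the cello string further from 438 Hz — it was already above the reference.

445.75 Hz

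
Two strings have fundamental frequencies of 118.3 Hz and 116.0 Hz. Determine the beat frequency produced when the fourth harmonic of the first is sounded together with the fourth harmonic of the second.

Fourth harmonic of the first: 4·118.3 = 473.2 Hz.
Fourth harmonic of the second: 4·116.0 = 464.0 Hz.
f_beat = |473.2 − 464.0| = 9.2 Hz.

9.2 Hz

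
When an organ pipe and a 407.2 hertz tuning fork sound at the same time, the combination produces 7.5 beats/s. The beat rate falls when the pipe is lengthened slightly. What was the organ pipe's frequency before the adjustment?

414.7 Hz

|f − 407.2| = 7.5, so the organ pipe was at either 399.7 Hz or 414.7 Hz.
A longer pipe has a lower fundamental; the adjustment lowers the organ pipe's frequency.
The beat rate fell, so the adjustment moved the organ pipe toward 407.2 Hz — it must have started above the reference.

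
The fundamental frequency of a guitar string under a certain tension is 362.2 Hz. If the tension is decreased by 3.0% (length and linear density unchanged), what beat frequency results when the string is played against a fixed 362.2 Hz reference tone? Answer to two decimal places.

5.47 Hz

For a string, f ∝ √T, so the new frequency is 362.2·√0.970 = 356.7256 Hz.
f_beat = |356.7256 − 362.2| = 5.47 Hz.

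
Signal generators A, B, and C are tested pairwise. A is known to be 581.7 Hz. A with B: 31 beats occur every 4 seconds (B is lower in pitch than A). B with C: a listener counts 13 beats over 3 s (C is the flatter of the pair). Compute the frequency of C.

A–B: Beat frequency = 31/4 = 7.75 Hz.
B is below A, so f_B = 581.7 − 7.75 = 573.95 Hz.
B–C: Beat frequency = 13/3 = 4.3333 Hz.
C is below B, so f_C = 573.95 − 4.3333 = 569.6167 Hz.

569.6167 Hz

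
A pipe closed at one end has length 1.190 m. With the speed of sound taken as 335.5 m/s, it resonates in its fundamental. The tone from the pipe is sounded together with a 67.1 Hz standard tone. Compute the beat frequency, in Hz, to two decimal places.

Closed pipe (odd harmonics): f_n = n·v/(4L) = 1·335.5/(4·1.190) = 70.4832 Hz.
f_beat = |70.4832 − 67.1| = 3.38 Hz.

3.38 Hz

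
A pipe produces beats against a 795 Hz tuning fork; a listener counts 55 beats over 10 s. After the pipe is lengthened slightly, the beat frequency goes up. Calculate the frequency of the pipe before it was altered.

Beat frequency = 55/10 = 5.5 Hz.
|f − 795| = 5.5, so the pipe was at either 789.5 Hz or 800.5 Hz.
A longer pipe has a lower fundamental; the adjustment lowers the pipe's frequency.
The beat rate rose, so the adjustment moved the pipe further from 795 Hz — it was already below the reference.

789.5 Hz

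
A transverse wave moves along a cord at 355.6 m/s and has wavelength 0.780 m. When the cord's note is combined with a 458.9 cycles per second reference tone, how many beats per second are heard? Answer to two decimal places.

Source frequency f = v/λ = 355.6/0.780 = 455.8974 Hz.
f_beat = |455.8974 − 458.9| = 3.00 Hz.

3.00 Hz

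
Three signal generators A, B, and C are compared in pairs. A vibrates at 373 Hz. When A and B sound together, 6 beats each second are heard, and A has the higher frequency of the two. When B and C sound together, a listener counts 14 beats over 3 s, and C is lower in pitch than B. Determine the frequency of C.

B is below A, so f_B = 373 − 6 = 367 Hz.
B–C: Beat frequency = 14/3 = 4.6667 Hz.
C is below B, so f_C = 367 − 4.6667 = 362.3333 Hz.

362.3333 Hz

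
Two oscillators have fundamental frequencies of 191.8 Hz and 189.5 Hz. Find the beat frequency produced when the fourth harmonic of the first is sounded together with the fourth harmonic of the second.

9.2 Hz

Fourth harmonic of the first: 4·191.8 = 767.2 Hz.
Fourth harmonic of the second: 4·189.5 = 758.0 Hz.
f_beat = |767.2 − 758.0| = 9.2 Hz.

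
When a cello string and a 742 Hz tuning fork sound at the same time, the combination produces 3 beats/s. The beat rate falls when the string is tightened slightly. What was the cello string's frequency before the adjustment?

|f − 742| = 3, so the cello string was at either 739 Hz or 745 Hz.
Increasing tension raises a string's frequency; the adjustment raises the cello string's frequency.
The beat rate fell, so the adjustment moved the cello string toward 742 Hz — it must have started below the reference.

739 Hz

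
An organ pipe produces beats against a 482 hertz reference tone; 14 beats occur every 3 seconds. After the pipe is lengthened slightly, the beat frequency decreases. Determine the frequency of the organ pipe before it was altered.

Beat frequency = 14/3 = 4.6667 Hz.
|f − 482| = 4.6667, so the organ pipe was at either 477.3333 Hz or 486.6667 Hz.
A longer pipe has a lower fundamental; the adjustment lowers the organ pipe's frequency.
The beat rate fell, so the adjustment moved the organ pipe toward 482 Hz — it must have started above the reference.

486.6667 Hz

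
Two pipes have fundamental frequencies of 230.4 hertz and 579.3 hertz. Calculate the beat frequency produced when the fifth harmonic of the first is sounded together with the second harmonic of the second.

Fifth harmonic of the first: 5·230.4 = 1152.0 Hz.
Second harmonic of the second: 2·579.3 = 1158.6 Hz.
f_beat = |1152.0 − 1158.6| = 6.6 Hz.

6.6 Hz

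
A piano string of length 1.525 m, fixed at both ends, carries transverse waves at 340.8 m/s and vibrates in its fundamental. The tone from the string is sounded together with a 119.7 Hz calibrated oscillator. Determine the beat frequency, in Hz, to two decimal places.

For a string fixed at both ends, f_n = n·v/(2L) = 1·340.8/(2·1.525) = 111.7377 Hz.
f_beat = |111.7377 − 119.7| = 7.96 Hz.

7.96 Hz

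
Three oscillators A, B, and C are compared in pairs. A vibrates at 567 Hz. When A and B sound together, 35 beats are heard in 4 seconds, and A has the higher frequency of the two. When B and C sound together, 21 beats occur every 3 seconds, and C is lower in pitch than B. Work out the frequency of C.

551.25 Hz

A–B: Beat frequency = 35/4 = 8.75 Hz.
B is below A, so f_B = 567 − 8.75 = 558.25 Hz.
B–C: Beat frequency = 21/3 = 7 Hz.
C is below B, so f_C = 558.25 − 7 = 551.25 Hz.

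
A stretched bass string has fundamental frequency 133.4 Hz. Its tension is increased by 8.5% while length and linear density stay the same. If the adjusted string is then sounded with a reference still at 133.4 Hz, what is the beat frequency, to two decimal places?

For a string, f ∝ √T, so the new frequency is 133.4·√1.085 = 138.9539 Hz.
f_beat = |138.9539 − 133.4| = 5.55 Hz.

5.55 Hz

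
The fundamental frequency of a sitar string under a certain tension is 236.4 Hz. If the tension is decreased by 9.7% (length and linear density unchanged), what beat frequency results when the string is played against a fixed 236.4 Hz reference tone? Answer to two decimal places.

11.76 Hz

For a string, f ∝ √T, so the new frequency is 236.4·√0.903 = 224.6422 Hz.
f_beat = |224.6422 − 236.4| = 11.76 Hz.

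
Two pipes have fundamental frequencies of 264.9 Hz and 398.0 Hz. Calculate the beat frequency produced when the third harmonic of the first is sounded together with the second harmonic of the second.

Third harmonic of the first: 3·264.9 = 794.7 Hz.
Second harmonic of the second: 2·398.0 = 796.0 Hz.
f_beat = |794.7 − 796.0| = 1.3 Hz.

1.3 Hz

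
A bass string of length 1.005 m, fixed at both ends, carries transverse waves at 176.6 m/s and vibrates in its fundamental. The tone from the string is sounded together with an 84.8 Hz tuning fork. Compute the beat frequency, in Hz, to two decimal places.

For a string fixed at both ends, f_n = n·v/(2L) = 1·176.6/(2·1.005) = 87.8607 Hz.
f_beat = |87.8607 − 84.8| = 3.06 Hz.

3.06 Hz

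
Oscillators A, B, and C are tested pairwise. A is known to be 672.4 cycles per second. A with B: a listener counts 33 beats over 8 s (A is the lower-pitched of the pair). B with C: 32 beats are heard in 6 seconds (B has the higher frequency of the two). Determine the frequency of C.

671.1917 Hz

A–B: Beat frequency = 33/8 = 4.125 Hz.
B is above A, so f_B = 672.4 + 4.125 = 676.525 Hz.
B–C: Beat frequency = 32/6 = 5.3333 Hz.
C is below B, so f_C = 676.525 − 5.3333 = 671.1917 Hz.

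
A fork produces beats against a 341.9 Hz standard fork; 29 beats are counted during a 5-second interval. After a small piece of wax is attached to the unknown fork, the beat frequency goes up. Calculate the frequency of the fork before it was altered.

336.1 Hz

Beat frequency = 29/5 = 5.8 Hz.
|f − 341.9| = 5.8, so the fork was at either 336.1 Hz or 347.7 Hz.
Loading a fork with wax lowers its frequency; the adjustment lowers the fork's frequency.
The beat rate rose, so the adjustment moved the fork further from 341.9 Hz — it was already below the reference.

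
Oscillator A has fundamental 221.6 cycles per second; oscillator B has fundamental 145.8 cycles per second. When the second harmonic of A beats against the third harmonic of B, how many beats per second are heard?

Second harmonic of the first: 2·221.6 = 443.2 Hz.
Third harmonic of the second: 3·145.8 = 437.4 Hz.
f_beat = |443.2 − 437.4| = 5.8 Hz.

5.8 Hz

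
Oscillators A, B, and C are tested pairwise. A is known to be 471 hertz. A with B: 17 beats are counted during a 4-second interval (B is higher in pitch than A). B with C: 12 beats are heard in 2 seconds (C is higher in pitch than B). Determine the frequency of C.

481.25 Hz

A–B: Beat frequency = 17/4 = 4.25 Hz.
B is above A, so f_B = 471 + 4.25 = 475.25 Hz.
B–C: Beat frequency = 12/2 = 6 Hz.
C is above B, so f_C = 475.25 + 6 = 481.25 Hz.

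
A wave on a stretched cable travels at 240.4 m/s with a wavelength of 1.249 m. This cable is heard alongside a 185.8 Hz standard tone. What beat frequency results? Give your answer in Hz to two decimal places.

Source frequency f = v/λ = 240.4/1.249 = 192.4740 Hz.
f_beat = |192.4740 − 185.8| = 6.67 Hz.

6.67 Hz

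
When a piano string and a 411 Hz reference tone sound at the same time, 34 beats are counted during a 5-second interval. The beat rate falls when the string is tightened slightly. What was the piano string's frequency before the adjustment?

404.2 Hz

Beat frequency = 34/5 = 6.8 Hz.
|f − 411| = 6.8, so the piano string was at either 404.2 Hz or 417.8 Hz.
Increasing tension raises a string's frequency; the adjustment raises the piano string's frequency.
The beat rate fell, so the adjustment moved the piano string toward 411 Hz — it must have started below the reference.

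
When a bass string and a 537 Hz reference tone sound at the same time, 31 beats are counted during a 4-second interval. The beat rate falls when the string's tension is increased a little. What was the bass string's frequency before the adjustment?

529.25 Hz

Beat frequency = 31/4 = 7.75 Hz.
|f − 537| = 7.75, so the bass string was at either 529.25 Hz or 544.75 Hz.
Higher tension means higher frequency; the adjustment raises the bass string's frequency.
The beat rate fell, so the adjustment moved the bass string toward 537 Hz — it must have started below the reference.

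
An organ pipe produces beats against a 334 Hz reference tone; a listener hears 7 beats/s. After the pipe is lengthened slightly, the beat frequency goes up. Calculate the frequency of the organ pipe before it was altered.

327 Hz

|f − 334| = 7, so the organ pipe was at either 327 Hz or 341 Hz.
A longer pipe has a lower fundamental; the adjustment lowers the organ pipe's frequency.
The beat rate rose, so the adjustment moved the organ pipe further from 334 Hz — it was already below the reference.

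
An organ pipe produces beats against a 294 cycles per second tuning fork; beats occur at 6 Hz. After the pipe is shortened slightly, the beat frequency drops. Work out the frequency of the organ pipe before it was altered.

|f − 294| = 6, so the organ pipe was at either 288 Hz or 300 Hz.
A shorter pipe has a higher fundamental; the adjustment raises the organ pipe's frequency.
The beat rate fell, so the adjustment moved the organ pipe toward 294 Hz — it must have started below the reference.

288 Hz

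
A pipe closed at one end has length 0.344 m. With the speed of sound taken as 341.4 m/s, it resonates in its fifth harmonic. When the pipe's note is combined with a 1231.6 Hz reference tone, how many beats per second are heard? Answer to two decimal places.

8.95 Hz

Closed pipe (odd harmonics): f_n = n·v/(4L) = 5·341.4/(4·0.344) = 1240.5523 Hz.
f_beat = |1240.5523 − 1231.6| = 8.95 Hz.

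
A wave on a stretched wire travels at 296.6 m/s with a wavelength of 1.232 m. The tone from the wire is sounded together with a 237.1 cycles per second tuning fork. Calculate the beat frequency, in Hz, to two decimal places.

3.65 Hz

Source frequency f = v/λ = 296.6/1.232 = 240.7468 Hz.
f_beat = |240.7468 − 237.1| = 3.65 Hz.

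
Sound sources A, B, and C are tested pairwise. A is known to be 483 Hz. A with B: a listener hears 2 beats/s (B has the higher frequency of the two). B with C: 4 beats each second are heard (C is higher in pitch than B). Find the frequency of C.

B is above A, so f_B = 483 + 2 = 485 Hz.
C is above B, so f_C = 485 + 4 = 489 Hz.

489 Hz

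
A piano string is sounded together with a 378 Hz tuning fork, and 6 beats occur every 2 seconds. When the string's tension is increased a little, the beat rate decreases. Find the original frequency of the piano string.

375 Hz

Beat frequency = 6/2 = 3 Hz.
|f − 378| = 3, so the piano string was at either 375 Hz or 381 Hz.
Higher tension means higher frequency; the adjustment raises the piano string's frequency.
The beat rate fell, so the adjustment moved the piano string toward 378 Hz — it must have started below the reference.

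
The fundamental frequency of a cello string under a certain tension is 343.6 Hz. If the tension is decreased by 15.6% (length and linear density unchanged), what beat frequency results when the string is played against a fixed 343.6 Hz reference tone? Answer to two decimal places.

For a string, f ∝ √T, so the new frequency is 343.6·√0.844 = 315.6635 Hz.
f_beat = |315.6635 − 343.6| = 27.94 Hz.

27.94 Hz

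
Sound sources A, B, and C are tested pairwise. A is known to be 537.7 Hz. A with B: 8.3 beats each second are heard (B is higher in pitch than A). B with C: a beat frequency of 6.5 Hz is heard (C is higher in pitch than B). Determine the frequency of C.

552.5 Hz

B is above A, so f_B = 537.7 + 8.3 = 546 Hz.
C is above B, so f_C = 546 + 6.5 = 552.5 Hz.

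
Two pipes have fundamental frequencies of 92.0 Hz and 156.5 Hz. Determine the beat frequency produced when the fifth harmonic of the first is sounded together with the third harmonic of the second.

9.5 Hz

Fifth harmonic of the first: 5·92.0 = 460.0 Hz.
Third harmonic of the second: 3·156.5 = 469.5 Hz.
f_beat = |460.0 − 469.5| = 9.5 Hz.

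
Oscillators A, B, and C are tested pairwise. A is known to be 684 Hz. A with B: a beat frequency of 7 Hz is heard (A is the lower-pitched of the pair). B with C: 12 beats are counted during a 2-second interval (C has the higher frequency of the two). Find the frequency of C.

697 Hz

B is above A, so f_B = 684 + 7 = 691 Hz.
B–C: Beat frequency = 12/2 = 6 Hz.
C is above B, so f_C = 691 + 6 = 697 Hz.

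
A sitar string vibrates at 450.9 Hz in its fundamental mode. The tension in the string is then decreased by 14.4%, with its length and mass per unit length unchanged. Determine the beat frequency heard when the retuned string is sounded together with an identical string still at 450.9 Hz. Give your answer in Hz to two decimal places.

33.73 Hz

For a string, f ∝ √T, so the new frequency is 450.9·√0.856 = 417.1739 Hz.
f_beat = |417.1739 − 450.9| = 33.73 Hz.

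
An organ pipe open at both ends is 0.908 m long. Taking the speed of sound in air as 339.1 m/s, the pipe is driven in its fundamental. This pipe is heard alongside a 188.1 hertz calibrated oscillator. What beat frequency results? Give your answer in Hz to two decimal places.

1.37 Hz

Open pipe: f_n = n·v/(2L) = 1·339.1/(2·0.908) = 186.7291 Hz.
f_beat = |186.7291 − 188.1| = 1.37 Hz.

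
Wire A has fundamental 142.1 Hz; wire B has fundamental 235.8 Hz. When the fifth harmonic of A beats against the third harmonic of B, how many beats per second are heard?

Fifth harmonic of the first: 5·142.1 = 710.5 Hz.
Third harmonic of the second: 3·235.8 = 707.4 Hz.
f_beat = |710.5 − 707.4| = 3.1 Hz.

3.1 Hz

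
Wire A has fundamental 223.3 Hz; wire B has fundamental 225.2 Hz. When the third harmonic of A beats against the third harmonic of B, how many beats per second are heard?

Third harmonic of the first: 3·223.3 = 669.9 Hz.
Third harmonic of the second: 3·225.2 = 675.6 Hz.
f_beat = |669.9 − 675.6| = 5.7 Hz.

5.7 Hz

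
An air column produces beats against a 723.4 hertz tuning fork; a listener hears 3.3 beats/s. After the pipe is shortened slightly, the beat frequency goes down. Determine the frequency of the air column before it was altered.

|f − 723.4| = 3.3, so the air column was at either 720.1 Hz or 726.7 Hz.
A shorter pipe has a higher fundamental; the adjustment raises the air column's frequency.
The beat rate fell, so the adjustment moved the air column toward 723.4 Hz — it must have started below the reference.

720.1 Hz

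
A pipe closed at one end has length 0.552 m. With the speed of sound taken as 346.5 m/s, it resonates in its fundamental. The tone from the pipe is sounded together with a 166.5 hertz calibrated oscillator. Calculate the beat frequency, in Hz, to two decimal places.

Closed pipe (odd harmonics): f_n = n·v/(4L) = 1·346.5/(4·0.552) = 156.9293 Hz.
f_beat = |156.9293 − 166.5| = 9.57 Hz.

9.57 Hz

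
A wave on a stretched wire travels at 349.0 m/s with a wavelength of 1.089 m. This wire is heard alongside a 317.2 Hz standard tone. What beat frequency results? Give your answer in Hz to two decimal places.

Source frequency f = v/λ = 349.0/1.089 = 320.4775 Hz.
f_beat = |320.4775 − 317.2| = 3.28 Hz.

3.28 Hz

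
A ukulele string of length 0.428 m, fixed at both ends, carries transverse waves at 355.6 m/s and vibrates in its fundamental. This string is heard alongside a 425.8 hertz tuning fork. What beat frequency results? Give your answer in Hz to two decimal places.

For a string fixed at both ends, f_n = n·v/(2L) = 1·355.6/(2·0.428) = 415.4206 Hz.
f_beat = |415.4206 − 425.8| = 10.38 Hz.

10.38 Hz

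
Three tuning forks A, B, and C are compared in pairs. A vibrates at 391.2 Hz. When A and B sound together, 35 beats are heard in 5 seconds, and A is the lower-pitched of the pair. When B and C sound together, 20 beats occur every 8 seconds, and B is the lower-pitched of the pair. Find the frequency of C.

A–B: Beat frequency = 35/5 = 7 Hz.
B is above A, so f_B = 391.2 + 7 = 398.2 Hz.
B–C: Beat frequency = 20/8 = 2.5 Hz.
C is above B, so f_C = 398.2 + 2.5 = 400.7 Hz.

400.7 Hz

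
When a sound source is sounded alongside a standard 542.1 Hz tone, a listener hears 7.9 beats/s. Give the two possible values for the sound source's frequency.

534.2 Hz or 550 Hz

|f − 542.1| = 7.9, so f = 542.1 ± 7.9.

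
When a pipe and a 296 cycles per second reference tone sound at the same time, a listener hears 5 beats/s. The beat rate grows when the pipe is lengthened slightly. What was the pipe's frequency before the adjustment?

|f − 296| = 5, so the pipe was at either 291 Hz or 301 Hz.
A longer pipe has a lower fundamental; the adjustment lowers the pipe's frequency.
The beat rate rose, so the adjustment moved the pipe further from 296 Hz — it was already below the reference.

291 Hz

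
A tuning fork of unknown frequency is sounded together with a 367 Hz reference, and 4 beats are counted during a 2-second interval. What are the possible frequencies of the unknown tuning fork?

365 Hz or 369 Hz

Beat frequency = 4/2 = 2 Hz.
|f − 367| = 2, so f = 367 ± 2.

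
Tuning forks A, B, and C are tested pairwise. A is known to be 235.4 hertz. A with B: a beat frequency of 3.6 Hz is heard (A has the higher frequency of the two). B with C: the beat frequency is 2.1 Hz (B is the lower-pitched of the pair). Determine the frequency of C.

B is below A, so f_B = 235.4 − 3.6 = 231.8 Hz.
C is above B, so f_C = 231.8 + 2.1 = 233.9 Hz.

233.9 Hz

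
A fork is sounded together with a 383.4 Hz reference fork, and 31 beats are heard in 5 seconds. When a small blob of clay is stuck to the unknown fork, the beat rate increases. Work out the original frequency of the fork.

377.2 Hz

Beat frequency = 31/5 = 6.2 Hz.
|f − 383.4| = 6.2, so the fork was at either 377.2 Hz or 389.6 Hz.
Adding mass to a fork lowers its frequency; the adjustment lowers the fork's frequency.
The beat rate rose, so the adjustment moved the fork further from 383.4 Hz — it was already below the reference.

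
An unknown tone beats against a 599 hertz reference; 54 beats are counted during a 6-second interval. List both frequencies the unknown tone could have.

590 Hz or 608 Hz

Beat frequency = 54/6 = 9 Hz.
|f − 599| = 9, so f = 599 ± 9.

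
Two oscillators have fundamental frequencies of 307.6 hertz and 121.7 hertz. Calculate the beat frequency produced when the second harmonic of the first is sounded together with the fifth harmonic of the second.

Second harmonic of the first: 2·307.6 = 615.2 Hz.
Fifth harmonic of the second: 5·121.7 = 608.5 Hz.
f_beat = |615.2 − 608.5| = 6.7 Hz.

6.7 Hz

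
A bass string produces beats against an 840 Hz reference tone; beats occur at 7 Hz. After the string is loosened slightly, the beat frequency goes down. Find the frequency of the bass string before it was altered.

|f − 840| = 7, so the bass string was at either 833 Hz or 847 Hz.
Reducing tension lowers a string's frequency; the adjustment lowers the bass string's frequency.
The beat rate fell, so the adjustment moved the bass string toward 840 Hz — it must have started above the reference.

847 Hz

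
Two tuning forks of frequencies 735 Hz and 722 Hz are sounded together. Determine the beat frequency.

The beat frequency equals the magnitude of the frequency difference.
|735 − 722| = 13 Hz.

13 Hz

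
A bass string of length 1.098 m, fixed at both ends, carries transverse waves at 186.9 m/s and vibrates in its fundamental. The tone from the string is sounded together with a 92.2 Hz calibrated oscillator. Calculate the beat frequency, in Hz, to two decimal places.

7.09 Hz

For a string fixed at both ends, f_n = n·v/(2L) = 1·186.9/(2·1.098) = 85.1093 Hz.
f_beat = |85.1093 − 92.2| = 7.09 Hz.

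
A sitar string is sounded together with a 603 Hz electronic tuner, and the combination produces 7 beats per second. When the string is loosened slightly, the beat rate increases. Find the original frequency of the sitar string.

596 Hz

|f − 603| = 7, so the sitar string was at either 596 Hz or 610 Hz.
Reducing tension lowers a string's frequency; the adjustment lowers the sitar string's frequency.
The beat rate rose, so the adjustment moved the sitar string further from 603 Hz — it was already below the reference.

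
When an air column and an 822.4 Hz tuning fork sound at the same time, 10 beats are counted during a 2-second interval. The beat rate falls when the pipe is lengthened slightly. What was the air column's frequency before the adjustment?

Beat frequency = 10/2 = 5 Hz.
|f − 822.4| = 5, so the air column was at either 817.4 Hz or 827.4 Hz.
A longer pipe has a lower fundamental; the adjustment lowers the air column's frequency.
The beat rate fell, so the adjustment moved the air column toward 822.4 Hz — it must have started above the reference.

827.4 Hz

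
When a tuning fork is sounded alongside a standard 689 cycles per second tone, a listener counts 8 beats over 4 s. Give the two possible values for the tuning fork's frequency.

Beat frequency = 8/4 = 2 Hz.
|f − 689| = 2, so f = 689 ± 2.

687 Hz or 691 Hz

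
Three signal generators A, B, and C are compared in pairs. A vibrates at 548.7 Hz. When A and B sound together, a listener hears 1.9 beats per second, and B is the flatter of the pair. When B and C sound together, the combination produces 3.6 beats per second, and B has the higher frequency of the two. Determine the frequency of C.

B is below A, so f_B = 548.7 − 1.9 = 546.8 Hz.
C is below B, so f_C = 546.8 − 3.6 = 543.2 Hz.

543.2 Hz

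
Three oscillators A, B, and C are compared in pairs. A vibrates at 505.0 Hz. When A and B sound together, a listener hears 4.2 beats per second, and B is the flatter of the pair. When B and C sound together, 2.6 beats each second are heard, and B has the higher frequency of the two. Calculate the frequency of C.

B is below A, so f_B = 505.0 − 4.2 = 500.8 Hz.
C is below B, so f_C = 500.8 − 2.6 = 498.2 Hz.

498.2 Hz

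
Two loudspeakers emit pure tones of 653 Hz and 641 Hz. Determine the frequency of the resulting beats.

The beat frequency equals the magnitude of the frequency difference.
|653 − 641| = 12 Hz.

12 Hz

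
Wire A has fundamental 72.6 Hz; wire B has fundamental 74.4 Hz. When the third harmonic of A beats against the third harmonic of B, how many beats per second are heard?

5.4 Hz

Third harmonic of the first: 3·72.6 = 217.8 Hz.
Third harmonic of the second: 3·74.4 = 223.2 Hz.
f_beat = |217.8 − 223.2| = 5.4 Hz.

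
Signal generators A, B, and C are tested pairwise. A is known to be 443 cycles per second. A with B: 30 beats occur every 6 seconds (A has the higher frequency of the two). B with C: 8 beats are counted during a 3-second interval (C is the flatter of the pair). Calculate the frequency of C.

A–B: Beat frequency = 30/6 = 5 Hz.
B is below A, so f_B = 443 − 5 = 438 Hz.
B–C: Beat frequency = 8/3 = 2.6667 Hz.
C is below B, so f_C = 438 − 2.6667 = 435.3333 Hz.

435.3333 Hz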